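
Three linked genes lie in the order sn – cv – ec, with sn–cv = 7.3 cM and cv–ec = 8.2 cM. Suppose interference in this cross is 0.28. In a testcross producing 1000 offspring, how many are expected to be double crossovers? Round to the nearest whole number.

4

Map distances give recombination frequencies of 0.073 and 0.082 for the two intervals.
With interference 0.28 (so coincidence = 0.72), expected double-crossover frequency = 0.073 × 0.082 × 0.72 = 0.00431.
Expected number = 0.00431 × 1000 = 4.31 ≈ 4.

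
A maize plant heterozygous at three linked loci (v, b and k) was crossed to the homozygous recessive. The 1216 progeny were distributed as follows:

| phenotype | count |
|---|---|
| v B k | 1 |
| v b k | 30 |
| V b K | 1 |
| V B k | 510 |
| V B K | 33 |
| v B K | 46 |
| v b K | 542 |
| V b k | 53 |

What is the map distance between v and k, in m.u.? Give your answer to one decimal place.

5.3 m.u.

The two most frequent reciprocal classes, V B k and v b K, are the parental types, so the F1 was V B k / v b K.
The two rarest classes, v B k and V b K, are the double crossovers. Comparing them with the parentals, only the v allele has switched, so v is the middle locus and the order is b – v – k.
Crossovers in the v–k interval produce the single-crossover classes V B K and v b k (33 + 30 = 63) plus the double crossovers (2).
RF(v–k) = (63 + 2) / 1216 = 65/1216 = 0.0535 → 5.3 m.u.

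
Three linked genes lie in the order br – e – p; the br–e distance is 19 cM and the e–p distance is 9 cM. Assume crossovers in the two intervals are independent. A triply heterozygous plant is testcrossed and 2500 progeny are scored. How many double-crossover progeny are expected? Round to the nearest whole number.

43

Map distances give recombination frequencies of 0.190 and 0.090 for the two intervals.
With no interference, expected double-crossover frequency = 0.190 × 0.090 = 0.01710.
Expected number = 0.01710 × 2500 = 42.75 ≈ 43.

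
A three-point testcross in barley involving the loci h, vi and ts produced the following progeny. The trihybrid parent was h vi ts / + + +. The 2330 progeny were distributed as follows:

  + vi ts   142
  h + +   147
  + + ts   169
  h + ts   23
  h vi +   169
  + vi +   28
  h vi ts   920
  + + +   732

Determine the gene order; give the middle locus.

vi

The two rarest classes, h + ts and + vi +, are the double crossovers. Comparing them with the parentals, only the vi allele has switched, so vi is the middle locus and the order is ts – vi – h.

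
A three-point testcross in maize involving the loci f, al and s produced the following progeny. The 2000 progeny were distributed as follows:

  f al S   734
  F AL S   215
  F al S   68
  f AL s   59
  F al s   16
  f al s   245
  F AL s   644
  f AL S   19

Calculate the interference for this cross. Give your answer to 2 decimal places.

0.13

The two most frequent reciprocal classes, f al S and F AL s, are the parental types, so the F1 was f al S / F AL s.
The two rarest classes, f AL S and F al s, are the double crossovers. Comparing them with the parentals, only the al allele has switched, so al is the middle locus and the order is s – al – f.
s–al: (460 + 35)/2000 = 0.2475; al–f: (127 + 35)/2000 = 0.0810.
Expected DCO frequency = 0.2475 × 0.0810 ≈ 0.02005; observed = 35/2000 ≈ 0.01750.
Coefficient of coincidence = 0.01750/0.02005 ≈ 0.87; interference = 1 − 0.87 = 0.13.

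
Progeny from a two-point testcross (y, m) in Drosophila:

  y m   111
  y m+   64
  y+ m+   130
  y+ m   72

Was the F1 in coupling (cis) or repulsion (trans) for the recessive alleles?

cis

The two most frequent classes are y+ m+ (130) and y m (111); these are the parental (non-recombinant) types.
So the F1 carried y+ m+ on one chromosome and y m on the other — the recessive alleles are on the same chromosome (cis / coupling).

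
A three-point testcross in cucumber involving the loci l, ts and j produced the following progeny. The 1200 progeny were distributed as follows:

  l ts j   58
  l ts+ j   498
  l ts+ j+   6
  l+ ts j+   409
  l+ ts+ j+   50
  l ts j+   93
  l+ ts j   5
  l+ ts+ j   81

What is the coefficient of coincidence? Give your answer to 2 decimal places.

0.60

The two most frequent reciprocal classes, l+ ts j+ and l ts+ j, are the parental types, so the F1 was l+ ts j+ / l ts+ j.
The two rarest classes, l+ ts j and l ts+ j+, are the double crossovers. Comparing them with the parentals, only the j allele has switched, so j is the middle locus and the order is l – j – ts.
l–j: (174 + 11)/1200 = 0.1542; j–ts: (108 + 11)/1200 = 0.0992.
Expected DCO frequency = 0.1542 × 0.0992 ≈ 0.01530; observed = 11/1200 ≈ 0.00917.
Coefficient of coincidence = 0.00917/0.01530 ≈ 0.60.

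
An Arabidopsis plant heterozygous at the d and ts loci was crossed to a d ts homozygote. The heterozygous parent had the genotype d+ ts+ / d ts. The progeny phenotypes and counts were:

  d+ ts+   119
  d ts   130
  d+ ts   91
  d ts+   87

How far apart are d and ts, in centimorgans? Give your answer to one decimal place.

41.7 centimorgans

The recombinant classes are d+ ts and d ts+: 91 + 87 = 178.
Recombination frequency = 178/427 = 0.4169 ≈ 41.7%, i.e. 41.7 centimorgans.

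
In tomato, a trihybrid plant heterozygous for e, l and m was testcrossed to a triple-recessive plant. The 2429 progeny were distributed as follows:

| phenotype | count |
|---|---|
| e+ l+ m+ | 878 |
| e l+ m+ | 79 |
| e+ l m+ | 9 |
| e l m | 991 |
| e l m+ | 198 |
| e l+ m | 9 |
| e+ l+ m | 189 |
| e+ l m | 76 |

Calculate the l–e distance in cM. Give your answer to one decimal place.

The two most frequent reciprocal classes, e l m and e+ l+ m+, are the parental types, so the F1 was e l m / e+ l+ m+.
The two rarest classes, e l+ m and e+ l m+, are the double crossovers. Comparing them with the parentals, only the l allele has switched, so l is the middle locus and the order is e – l – m.
Crossovers in the e–l interval produce the single-crossover classes e+ l m and e l+ m+ (76 + 79 = 155) plus the double crossovers (18).
RF(e–l) = (155 + 18) / 2429 = 173/2429 = 0.0712 → 7.1 cM.

7.1 cM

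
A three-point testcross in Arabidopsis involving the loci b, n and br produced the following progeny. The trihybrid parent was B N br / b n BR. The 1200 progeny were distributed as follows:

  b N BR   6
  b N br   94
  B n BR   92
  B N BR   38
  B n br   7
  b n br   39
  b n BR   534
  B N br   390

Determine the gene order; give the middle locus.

The two rarest classes, B n br and b N BR, are the double crossovers. Comparing them with the parentals, only the n allele has switched, so n is the middle locus and the order is br – n – b.

n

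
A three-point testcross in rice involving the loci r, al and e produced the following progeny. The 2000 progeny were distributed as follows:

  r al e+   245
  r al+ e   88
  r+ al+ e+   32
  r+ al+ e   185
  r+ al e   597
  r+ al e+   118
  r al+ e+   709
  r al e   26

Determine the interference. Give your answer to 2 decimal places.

The two most frequent reciprocal classes, r+ al e and r al+ e+, are the parental types, so the F1 was r+ al e / r al+ e+.
The two rarest classes, r al e and r+ al+ e+, are the double crossovers. Comparing them with the parentals, only the r allele has switched, so r is the middle locus and the order is e – r – al.
e–r: (206 + 58)/2000 = 0.1320; r–al: (430 + 58)/2000 = 0.2440.
Expected DCO frequency = 0.1320 × 0.2440 ≈ 0.03221; observed = 58/2000 ≈ 0.02900.
Coefficient of coincidence = 0.02900/0.03221 ≈ 0.90; interference = 1 − 0.90 = 0.10.

0.10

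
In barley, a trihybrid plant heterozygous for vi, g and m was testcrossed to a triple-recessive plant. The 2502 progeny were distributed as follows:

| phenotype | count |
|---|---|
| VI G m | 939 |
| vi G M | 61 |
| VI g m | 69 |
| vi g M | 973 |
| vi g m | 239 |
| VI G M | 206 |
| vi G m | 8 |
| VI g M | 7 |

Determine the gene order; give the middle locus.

The two most frequent reciprocal classes, VI G m and vi g M, are the parental types, so the F1 was VI G m / vi g M.
The two rarest classes, vi G m and VI g M, are the double crossovers. Comparing them with the parentals, only the vi allele has switched, so vi is the middle locus and the order is m – vi – g.

vi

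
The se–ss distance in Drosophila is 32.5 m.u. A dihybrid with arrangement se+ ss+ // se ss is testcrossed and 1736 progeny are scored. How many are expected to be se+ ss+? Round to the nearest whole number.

586

A map distance of 32.5 m.u. corresponds to a recombination frequency of 0.325.
The F1 is se+ ss+ / se ss, so se+ ss+ is a parental gamete class with expected frequency (1 − r)/2 = 0.675/2 = 0.3375.
Expected number = 0.3375 × 1736 = 585.90 ≈ 586.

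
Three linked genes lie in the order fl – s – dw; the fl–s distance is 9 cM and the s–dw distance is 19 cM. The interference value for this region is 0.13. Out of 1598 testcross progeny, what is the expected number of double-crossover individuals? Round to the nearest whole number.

Map distances give recombination frequencies of 0.090 and 0.190 for the two intervals.
With interference 0.13 (so coincidence = 0.87), expected double-crossover frequency = 0.090 × 0.190 × 0.87 = 0.01488.
Expected number = 0.01488 × 1598 = 23.77 ≈ 24.

24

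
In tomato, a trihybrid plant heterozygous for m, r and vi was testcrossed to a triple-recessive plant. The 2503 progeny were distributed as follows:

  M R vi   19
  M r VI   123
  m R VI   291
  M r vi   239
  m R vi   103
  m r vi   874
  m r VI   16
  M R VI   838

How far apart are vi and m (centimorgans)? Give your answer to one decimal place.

The two most frequent reciprocal classes, m r vi and M R VI, are the parental types, so the F1 was m r vi / M R VI.
The two rarest classes, m r VI and M R vi, are the double crossovers. Comparing them with the parentals, only the vi allele has switched, so vi is the middle locus and the order is m – vi – r.
Crossovers in the m–vi interval produce the single-crossover classes M r vi and m R VI (239 + 291 = 530) plus the double crossovers (35).
RF(m–vi) = (530 + 35) / 2503 = 565/2503 = 0.2257 → 22.6 centimorgans.

22.6 centimorgans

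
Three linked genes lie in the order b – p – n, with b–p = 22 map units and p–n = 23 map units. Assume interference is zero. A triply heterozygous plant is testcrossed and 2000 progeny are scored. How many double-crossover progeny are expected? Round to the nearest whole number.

101

Map distances give recombination frequencies of 0.220 and 0.230 for the two intervals.
With no interference, expected double-crossover frequency = 0.220 × 0.230 = 0.05060.
Expected number = 0.05060 × 2000 = 101.20 ≈ 101.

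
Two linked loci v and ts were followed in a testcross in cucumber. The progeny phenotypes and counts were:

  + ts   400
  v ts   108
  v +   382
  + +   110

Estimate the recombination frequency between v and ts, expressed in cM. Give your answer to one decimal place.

The two most frequent classes, + ts (400) and v + (382), are the parental types, so the F1 was + ts / v +.
The recombinant classes are + + and v ts: 110 + 108 = 218.
Recombination frequency = 218/1000 = 0.2180 ≈ 21.8%, i.e. 21.8 cM.

21.8 cM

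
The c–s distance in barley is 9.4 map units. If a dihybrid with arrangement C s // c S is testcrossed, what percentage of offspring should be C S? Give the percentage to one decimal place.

A map distance of 9.4 map units corresponds to a recombination frequency of 0.094.
The F1 is C s / c S, so C S is a recombinant gamete class with expected frequency r/2 = 0.094/2 = 0.0470.
That is 0.0470 = 4.7% of the progeny.

4.7%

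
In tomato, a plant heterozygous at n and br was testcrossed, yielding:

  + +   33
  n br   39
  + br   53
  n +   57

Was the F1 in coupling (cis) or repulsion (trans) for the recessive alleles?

trans

The two most frequent classes are + br (53) and n + (57); these are the parental (non-recombinant) types.
So the F1 carried + br on one chromosome and n + on the other — the recessive alleles are on opposite chromosomes (trans / repulsion).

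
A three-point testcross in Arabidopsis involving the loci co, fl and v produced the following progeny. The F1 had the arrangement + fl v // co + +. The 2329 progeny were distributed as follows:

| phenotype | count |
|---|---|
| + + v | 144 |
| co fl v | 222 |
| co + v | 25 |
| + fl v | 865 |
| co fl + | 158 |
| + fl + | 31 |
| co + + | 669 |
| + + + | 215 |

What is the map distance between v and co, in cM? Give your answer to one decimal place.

21.2 cM

The two rarest classes, + fl + and co + v, are the double crossovers. Comparing them with the parentals, only the v allele has switched, so v is the middle locus and the order is co – v – fl.
Crossovers in the co–v interval produce the single-crossover classes co fl v and + + + (222 + 215 = 437) plus the double crossovers (56).
RF(co–v) = (437 + 56) / 2329 = 493/2329 = 0.2117 → 21.2 cM.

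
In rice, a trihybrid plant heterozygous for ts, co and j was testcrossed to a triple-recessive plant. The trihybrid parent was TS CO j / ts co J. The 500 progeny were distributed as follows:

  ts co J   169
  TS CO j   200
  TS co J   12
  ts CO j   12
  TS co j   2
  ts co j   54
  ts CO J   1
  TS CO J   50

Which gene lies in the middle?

The two rarest classes, TS co j and ts CO J, are the double crossovers. Comparing them with the parentals, only the co allele has switched, so co is the middle locus and the order is j – co – ts.

co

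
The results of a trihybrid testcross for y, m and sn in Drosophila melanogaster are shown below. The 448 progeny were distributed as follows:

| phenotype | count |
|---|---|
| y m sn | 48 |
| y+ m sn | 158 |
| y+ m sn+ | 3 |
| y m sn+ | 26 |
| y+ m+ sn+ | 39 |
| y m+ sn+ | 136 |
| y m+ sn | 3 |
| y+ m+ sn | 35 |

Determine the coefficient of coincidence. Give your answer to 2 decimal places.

The two most frequent reciprocal classes, y m+ sn+ and y+ m sn, are the parental types, so the F1 was y m+ sn+ / y+ m sn.
The two rarest classes, y m+ sn and y+ m sn+, are the double crossovers. Comparing them with the parentals, only the sn allele has switched, so sn is the middle locus and the order is y – sn – m.
y–sn: (87 + 6)/448 = 0.2076; sn–m: (61 + 6)/448 = 0.1496.
Expected DCO frequency = 0.2076 × 0.1496 ≈ 0.03106; observed = 6/448 ≈ 0.01339.
Coefficient of coincidence = 0.01339/0.03106 ≈ 0.43.

0.43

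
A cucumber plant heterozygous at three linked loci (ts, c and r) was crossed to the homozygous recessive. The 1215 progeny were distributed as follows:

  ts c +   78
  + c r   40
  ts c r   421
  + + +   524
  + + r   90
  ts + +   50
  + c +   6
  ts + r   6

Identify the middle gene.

The two most frequent reciprocal classes, + + + and ts c r, are the parental types, so the F1 was + + + / ts c r.
The two rarest classes, + c + and ts + r, are the double crossovers. Comparing them with the parentals, only the c allele has switched, so c is the middle locus and the order is r – c – ts.

c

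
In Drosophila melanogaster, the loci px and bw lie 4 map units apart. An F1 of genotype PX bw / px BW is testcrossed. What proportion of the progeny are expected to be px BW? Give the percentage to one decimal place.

48.0%

A map distance of 4 map units corresponds to a recombination frequency of 0.040.
The F1 is PX bw / px BW, so px BW is a parental gamete class with expected frequency (1 − r)/2 = 0.960/2 = 0.4800.
That is 0.4800 = 48.0% of the progeny.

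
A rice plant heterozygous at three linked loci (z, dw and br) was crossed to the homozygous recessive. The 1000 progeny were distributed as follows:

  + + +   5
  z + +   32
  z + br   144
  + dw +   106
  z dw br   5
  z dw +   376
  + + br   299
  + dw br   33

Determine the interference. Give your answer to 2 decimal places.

0.49

The two most frequent reciprocal classes, z dw + and + + br, are the parental types, so the F1 was z dw + / + + br.
The two rarest classes, z dw br and + + +, are the double crossovers. Comparing them with the parentals, only the br allele has switched, so br is the middle locus and the order is z – br – dw.
z–br: (250 + 10)/1000 = 0.2600; br–dw: (65 + 10)/1000 = 0.0750.
Expected DCO frequency = 0.2600 × 0.0750 ≈ 0.01950; observed = 10/1000 ≈ 0.01000.
Coefficient of coincidence = 0.01000/0.01950 ≈ 0.51; interference = 1 − 0.51 = 0.49.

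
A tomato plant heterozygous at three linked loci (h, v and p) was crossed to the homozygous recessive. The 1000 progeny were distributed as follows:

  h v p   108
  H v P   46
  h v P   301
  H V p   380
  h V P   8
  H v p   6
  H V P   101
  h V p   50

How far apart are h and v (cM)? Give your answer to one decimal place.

The two most frequent reciprocal classes, H V p and h v P, are the parental types, so the F1 was H V p / h v P.
The two rarest classes, H v p and h V P, are the double crossovers. Comparing them with the parentals, only the v allele has switched, so v is the middle locus and the order is p – v – h.
Crossovers in the v–h interval produce the single-crossover classes h V p and H v P (50 + 46 = 96) plus the double crossovers (14).
RF(v–h) = (96 + 14) / 1000 = 110/1000 = 0.1100 → 11.0 cM.

11.0 cM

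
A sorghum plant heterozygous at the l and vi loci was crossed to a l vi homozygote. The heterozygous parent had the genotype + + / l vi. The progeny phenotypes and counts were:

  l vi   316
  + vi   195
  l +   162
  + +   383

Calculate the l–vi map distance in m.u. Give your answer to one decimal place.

33.8 m.u.

The recombinant classes are + vi and l +: 195 + 162 = 357.
Recombination frequency = 357/1056 = 0.3381 ≈ 33.8%, i.e. 33.8 m.u.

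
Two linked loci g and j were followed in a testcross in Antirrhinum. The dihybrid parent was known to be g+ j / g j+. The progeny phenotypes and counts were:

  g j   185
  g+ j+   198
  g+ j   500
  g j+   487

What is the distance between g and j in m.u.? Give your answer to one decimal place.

The recombinant classes are g+ j+ and g j: 198 + 185 = 383.
Recombination frequency = 383/1370 = 0.2796 ≈ 28.0%, i.e. 28.0 m.u.

28.0 m.u.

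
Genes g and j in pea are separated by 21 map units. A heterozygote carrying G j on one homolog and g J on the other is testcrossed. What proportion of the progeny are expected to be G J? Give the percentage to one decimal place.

A map distance of 21 map units corresponds to a recombination frequency of 0.210.
The F1 is G j / g J, so G J is a recombinant gamete class with expected frequency r/2 = 0.210/2 = 0.1050.
That is 0.1050 = 10.5% of the progeny.

10.5%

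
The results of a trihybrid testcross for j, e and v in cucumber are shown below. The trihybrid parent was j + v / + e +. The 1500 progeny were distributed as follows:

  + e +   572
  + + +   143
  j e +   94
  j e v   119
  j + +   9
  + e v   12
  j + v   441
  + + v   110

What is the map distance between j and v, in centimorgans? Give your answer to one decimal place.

The two rarest classes, j + + and + e v, are the double crossovers. Comparing them with the parentals, only the v allele has switched, so v is the middle locus and the order is e – v – j.
Crossovers in the v–j interval produce the single-crossover classes + + v and j e + (110 + 94 = 204) plus the double crossovers (21).
RF(v–j) = (204 + 21) / 1500 = 225/1500 = 0.1500 → 15.0 centimorgans.

15.0 centimorgans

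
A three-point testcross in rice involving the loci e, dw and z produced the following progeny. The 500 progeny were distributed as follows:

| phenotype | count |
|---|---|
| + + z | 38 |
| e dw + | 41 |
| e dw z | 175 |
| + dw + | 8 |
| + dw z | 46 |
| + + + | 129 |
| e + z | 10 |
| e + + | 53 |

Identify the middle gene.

The two most frequent reciprocal classes, e dw z and + + +, are the parental types, so the F1 was e dw z / + + +.
The two rarest classes, e + z and + dw +, are the double crossovers. Comparing them with the parentals, only the dw allele has switched, so dw is the middle locus and the order is e – dw – z.

dw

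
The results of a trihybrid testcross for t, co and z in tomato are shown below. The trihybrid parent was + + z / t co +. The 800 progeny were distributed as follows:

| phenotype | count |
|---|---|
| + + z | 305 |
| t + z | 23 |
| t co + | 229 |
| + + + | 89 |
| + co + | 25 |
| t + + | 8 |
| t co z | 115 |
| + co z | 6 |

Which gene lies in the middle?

co

The two rarest classes, + co z and t + +, are the double crossovers. Comparing them with the parentals, only the co allele has switched, so co is the middle locus and the order is t – co – z.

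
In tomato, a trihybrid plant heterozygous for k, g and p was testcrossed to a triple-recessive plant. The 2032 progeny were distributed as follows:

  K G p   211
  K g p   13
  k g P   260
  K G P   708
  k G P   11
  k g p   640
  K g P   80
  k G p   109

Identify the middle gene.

k

The two most frequent reciprocal classes, k g p and K G P, are the parental types, so the F1 was k g p / K G P.
The two rarest classes, K g p and k G P, are the double crossovers. Comparing them with the parentals, only the k allele has switched, so k is the middle locus and the order is g – k – p.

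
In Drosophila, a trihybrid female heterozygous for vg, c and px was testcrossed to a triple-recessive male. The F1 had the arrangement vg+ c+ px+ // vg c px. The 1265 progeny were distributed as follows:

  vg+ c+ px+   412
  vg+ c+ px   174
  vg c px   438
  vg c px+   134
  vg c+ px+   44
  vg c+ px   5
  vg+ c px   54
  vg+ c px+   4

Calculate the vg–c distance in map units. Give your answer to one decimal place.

8.5 map units

The two rarest classes, vg+ c px+ and vg c+ px, are the double crossovers. Comparing them with the parentals, only the c allele has switched, so c is the middle locus and the order is px – c – vg.
Crossovers in the c–vg interval produce the single-crossover classes vg c+ px+ and vg+ c px (44 + 54 = 98) plus the double crossovers (9).
RF(c–vg) = (98 + 9) / 1265 = 107/1265 = 0.0846 → 8.5 map units.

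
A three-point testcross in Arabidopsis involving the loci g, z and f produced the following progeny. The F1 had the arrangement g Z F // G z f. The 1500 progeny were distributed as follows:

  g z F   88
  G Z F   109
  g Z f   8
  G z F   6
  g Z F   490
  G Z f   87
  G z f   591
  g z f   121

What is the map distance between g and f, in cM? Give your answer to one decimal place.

16.3 cM

The two rarest classes, g Z f and G z F, are the double crossovers. Comparing them with the parentals, only the f allele has switched, so f is the middle locus and the order is g – f – z.
Crossovers in the g–f interval produce the single-crossover classes G Z F and g z f (109 + 121 = 230) plus the double crossovers (14).
RF(g–f) = (230 + 14) / 1500 = 244/1500 = 0.1627 → 16.3 cM.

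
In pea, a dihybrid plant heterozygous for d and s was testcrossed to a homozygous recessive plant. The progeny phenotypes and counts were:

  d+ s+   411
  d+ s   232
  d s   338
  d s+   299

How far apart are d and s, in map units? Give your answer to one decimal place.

The two most frequent classes, d+ s+ (411) and d s (338), are the parental types, so the F1 was d+ s+ / d s.
The recombinant classes are d+ s and d s+: 232 + 299 = 531.
Recombination frequency = 531/1280 = 0.4148 ≈ 41.5%, i.e. 41.5 map units.

41.5 map units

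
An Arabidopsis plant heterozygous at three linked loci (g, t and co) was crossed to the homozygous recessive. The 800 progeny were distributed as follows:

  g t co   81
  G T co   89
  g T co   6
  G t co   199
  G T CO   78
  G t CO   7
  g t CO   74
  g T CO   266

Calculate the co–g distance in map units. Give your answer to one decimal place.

The two most frequent reciprocal classes, g T CO and G t co, are the parental types, so the F1 was g T CO / G t co.
The two rarest classes, g T co and G t CO, are the double crossovers. Comparing them with the parentals, only the co allele has switched, so co is the middle locus and the order is t – co – g.
Crossovers in the co–g interval produce the single-crossover classes G T CO and g t co (78 + 81 = 159) plus the double crossovers (13).
RF(co–g) = (159 + 13) / 800 = 172/800 = 0.2150 → 21.5 map units.

21.5 map units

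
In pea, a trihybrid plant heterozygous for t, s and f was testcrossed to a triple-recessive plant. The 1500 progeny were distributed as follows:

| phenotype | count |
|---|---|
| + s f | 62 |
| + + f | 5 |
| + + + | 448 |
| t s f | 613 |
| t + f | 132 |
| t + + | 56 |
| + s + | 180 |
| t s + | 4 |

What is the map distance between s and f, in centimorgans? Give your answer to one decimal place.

21.4 centimorgans

The two most frequent reciprocal classes, + + + and t s f, are the parental types, so the F1 was + + + / t s f.
The two rarest classes, + + f and t s +, are the double crossovers. Comparing them with the parentals, only the f allele has switched, so f is the middle locus and the order is s – f – t.
Crossovers in the s–f interval produce the single-crossover classes + s + and t + f (180 + 132 = 312) plus the double crossovers (9).
RF(s–f) = (312 + 9) / 1500 = 321/1500 = 0.2140 → 21.4 centimorgans.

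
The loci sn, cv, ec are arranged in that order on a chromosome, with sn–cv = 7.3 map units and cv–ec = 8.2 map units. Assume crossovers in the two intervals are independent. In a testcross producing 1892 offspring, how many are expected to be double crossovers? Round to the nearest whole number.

Map distances give recombination frequencies of 0.073 and 0.082 for the two intervals.
With no interference, expected double-crossover frequency = 0.073 × 0.082 = 0.00599.
Expected number = 0.00599 × 1892 = 11.33 ≈ 11.

11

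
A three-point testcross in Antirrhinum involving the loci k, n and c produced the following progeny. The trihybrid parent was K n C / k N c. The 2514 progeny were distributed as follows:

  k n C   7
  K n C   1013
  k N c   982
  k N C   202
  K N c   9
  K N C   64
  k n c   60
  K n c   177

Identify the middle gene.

The two rarest classes, k n C and K N c, are the double crossovers. Comparing them with the parentals, only the k allele has switched, so k is the middle locus and the order is n – k – c.

k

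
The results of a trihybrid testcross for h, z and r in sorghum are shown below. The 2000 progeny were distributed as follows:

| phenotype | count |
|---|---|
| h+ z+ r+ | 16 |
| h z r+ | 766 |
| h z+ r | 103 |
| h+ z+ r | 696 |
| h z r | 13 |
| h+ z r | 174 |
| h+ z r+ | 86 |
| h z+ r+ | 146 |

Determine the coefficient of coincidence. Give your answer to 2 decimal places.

0.76

The two most frequent reciprocal classes, h z r+ and h+ z+ r, are the parental types, so the F1 was h z r+ / h+ z+ r.
The two rarest classes, h z r and h+ z+ r+, are the double crossovers. Comparing them with the parentals, only the r allele has switched, so r is the middle locus and the order is h – r – z.
h–r: (189 + 29)/2000 = 0.1090; r–z: (320 + 29)/2000 = 0.1745.
Expected DCO frequency = 0.1090 × 0.1745 ≈ 0.01902; observed = 29/2000 ≈ 0.01450.
Coefficient of coincidence = 0.01450/0.01902 ≈ 0.76.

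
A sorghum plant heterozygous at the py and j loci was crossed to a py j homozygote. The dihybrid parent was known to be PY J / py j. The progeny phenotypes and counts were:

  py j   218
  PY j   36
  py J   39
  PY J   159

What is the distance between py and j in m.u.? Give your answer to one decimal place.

The recombinant classes are PY j and py J: 36 + 39 = 75.
Recombination frequency = 75/452 = 0.1659 ≈ 16.6%, i.e. 16.6 m.u.

16.6 m.u.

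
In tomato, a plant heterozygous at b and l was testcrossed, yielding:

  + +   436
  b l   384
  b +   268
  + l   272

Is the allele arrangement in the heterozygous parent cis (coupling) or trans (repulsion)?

The two most frequent classes are + + (436) and b l (384); these are the parental (non-recombinant) types.
So the F1 carried + + on one chromosome and b l on the other — the recessive alleles are on the same chromosome (cis / coupling).

cis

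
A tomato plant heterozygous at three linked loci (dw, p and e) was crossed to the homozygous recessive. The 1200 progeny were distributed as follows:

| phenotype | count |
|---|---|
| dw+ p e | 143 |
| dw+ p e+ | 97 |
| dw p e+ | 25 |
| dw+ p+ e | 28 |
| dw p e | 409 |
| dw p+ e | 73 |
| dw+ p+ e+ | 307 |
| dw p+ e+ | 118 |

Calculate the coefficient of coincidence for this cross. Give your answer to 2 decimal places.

The two most frequent reciprocal classes, dw+ p+ e+ and dw p e, are the parental types, so the F1 was dw+ p+ e+ / dw p e.
The two rarest classes, dw+ p+ e and dw p e+, are the double crossovers. Comparing them with the parentals, only the e allele has switched, so e is the middle locus and the order is dw – e – p.
dw–e: (261 + 53)/1200 = 0.2617; e–p: (170 + 53)/1200 = 0.1858.
Expected DCO frequency = 0.2617 × 0.1858 ≈ 0.04862; observed = 53/1200 ≈ 0.04417.
Coefficient of coincidence = 0.04417/0.04862 ≈ 0.91.

0.91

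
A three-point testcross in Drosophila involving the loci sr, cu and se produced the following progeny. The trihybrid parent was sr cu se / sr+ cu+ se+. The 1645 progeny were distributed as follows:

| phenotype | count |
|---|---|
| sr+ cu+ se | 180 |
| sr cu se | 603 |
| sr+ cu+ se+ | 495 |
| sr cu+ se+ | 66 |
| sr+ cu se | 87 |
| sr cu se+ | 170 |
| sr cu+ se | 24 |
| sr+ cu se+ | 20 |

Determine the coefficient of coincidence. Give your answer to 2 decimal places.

The two rarest classes, sr cu+ se and sr+ cu se+, are the double crossovers. Comparing them with the parentals, only the cu allele has switched, so cu is the middle locus and the order is se – cu – sr.
se–cu: (350 + 44)/1645 = 0.2395; cu–sr: (153 + 44)/1645 = 0.1198.
Expected DCO frequency = 0.2395 × 0.1198 ≈ 0.02869; observed = 44/1645 ≈ 0.02675.
Coefficient of coincidence = 0.02675/0.02869 ≈ 0.93.

0.93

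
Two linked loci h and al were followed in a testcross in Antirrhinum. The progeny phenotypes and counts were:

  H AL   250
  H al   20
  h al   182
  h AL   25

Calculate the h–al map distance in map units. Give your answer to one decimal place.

The two most frequent classes, H AL (250) and h al (182), are the parental types, so the F1 was H AL / h al.
The recombinant classes are H al and h AL: 20 + 25 = 45.
Recombination frequency = 45/477 = 0.0943 ≈ 9.4%, i.e. 9.4 map units.

9.4 map units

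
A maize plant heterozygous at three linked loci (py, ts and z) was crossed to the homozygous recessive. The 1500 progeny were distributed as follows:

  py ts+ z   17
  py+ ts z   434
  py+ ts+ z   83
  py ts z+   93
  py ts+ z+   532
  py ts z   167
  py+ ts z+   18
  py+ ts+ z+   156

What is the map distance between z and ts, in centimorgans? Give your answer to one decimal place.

14.1 centimorgans

The two most frequent reciprocal classes, py ts+ z+ and py+ ts z, are the parental types, so the F1 was py ts+ z+ / py+ ts z.
The two rarest classes, py ts+ z and py+ ts z+, are the double crossovers. Comparing them with the parentals, only the z allele has switched, so z is the middle locus and the order is py – z – ts.
Crossovers in the z–ts interval produce the single-crossover classes py ts z+ and py+ ts+ z (93 + 83 = 176) plus the double crossovers (35).
RF(z–ts) = (176 + 35) / 1500 = 211/1500 = 0.1407 → 14.1 centimorgans.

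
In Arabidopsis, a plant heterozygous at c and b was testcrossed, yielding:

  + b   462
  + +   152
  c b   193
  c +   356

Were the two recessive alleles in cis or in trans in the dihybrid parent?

The two most frequent classes are + b (462) and c + (356); these are the parental (non-recombinant) types.
So the F1 carried + b on one chromosome and c + on the other — the recessive alleles are on opposite chromosomes (trans / repulsion).

trans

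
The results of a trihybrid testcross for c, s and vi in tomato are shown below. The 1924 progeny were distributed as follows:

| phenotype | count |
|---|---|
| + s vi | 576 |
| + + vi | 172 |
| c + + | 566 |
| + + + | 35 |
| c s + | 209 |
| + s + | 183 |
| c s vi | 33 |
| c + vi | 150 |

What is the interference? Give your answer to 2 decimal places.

The two most frequent reciprocal classes, + s vi and c + +, are the parental types, so the F1 was + s vi / c + +.
The two rarest classes, c s vi and + + +, are the double crossovers. Comparing them with the parentals, only the c allele has switched, so c is the middle locus and the order is vi – c – s.
vi–c: (333 + 68)/1924 = 0.2084; c–s: (381 + 68)/1924 = 0.2334.
Expected DCO frequency = 0.2084 × 0.2334 ≈ 0.04864; observed = 68/1924 ≈ 0.03534.
Coefficient of coincidence = 0.03534/0.04864 ≈ 0.73; interference = 1 − 0.73 = 0.27.

0.27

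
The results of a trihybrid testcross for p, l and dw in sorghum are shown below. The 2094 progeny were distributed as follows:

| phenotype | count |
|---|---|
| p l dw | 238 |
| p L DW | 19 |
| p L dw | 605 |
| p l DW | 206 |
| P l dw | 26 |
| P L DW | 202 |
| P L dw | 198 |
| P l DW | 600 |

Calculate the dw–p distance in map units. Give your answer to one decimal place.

The two most frequent reciprocal classes, p L dw and P l DW, are the parental types, so the F1 was p L dw / P l DW.
The two rarest classes, p L DW and P l dw, are the double crossovers. Comparing them with the parentals, only the dw allele has switched, so dw is the middle locus and the order is l – dw – p.
Crossovers in the dw–p interval produce the single-crossover classes P L dw and p l DW (198 + 206 = 404) plus the double crossovers (45).
RF(dw–p) = (404 + 45) / 2094 = 449/2094 = 0.2144 → 21.4 map units.

21.4 map units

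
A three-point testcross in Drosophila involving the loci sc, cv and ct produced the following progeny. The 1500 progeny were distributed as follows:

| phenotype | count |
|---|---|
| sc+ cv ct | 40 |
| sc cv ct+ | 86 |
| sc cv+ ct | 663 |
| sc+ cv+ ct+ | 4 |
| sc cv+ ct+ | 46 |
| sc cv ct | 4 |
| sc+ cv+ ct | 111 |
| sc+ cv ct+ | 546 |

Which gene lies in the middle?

cv

The two most frequent reciprocal classes, sc+ cv ct+ and sc cv+ ct, are the parental types, so the F1 was sc+ cv ct+ / sc cv+ ct.
The two rarest classes, sc+ cv+ ct+ and sc cv ct, are the double crossovers. Comparing them with the parentals, only the cv allele has switched, so cv is the middle locus and the order is ct – cv – sc.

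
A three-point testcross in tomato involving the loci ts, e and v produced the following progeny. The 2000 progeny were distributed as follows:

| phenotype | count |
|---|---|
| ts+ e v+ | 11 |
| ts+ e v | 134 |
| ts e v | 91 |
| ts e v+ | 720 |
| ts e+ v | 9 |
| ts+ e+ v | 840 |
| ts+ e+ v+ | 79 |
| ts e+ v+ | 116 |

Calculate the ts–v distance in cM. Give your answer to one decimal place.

The two most frequent reciprocal classes, ts+ e+ v and ts e v+, are the parental types, so the F1 was ts+ e+ v / ts e v+.
The two rarest classes, ts e+ v and ts+ e v+, are the double crossovers. Comparing them with the parentals, only the ts allele has switched, so ts is the middle locus and the order is e – ts – v.
Crossovers in the ts–v interval produce the single-crossover classes ts+ e+ v+ and ts e v (79 + 91 = 170) plus the double crossovers (20).
RF(ts–v) = (170 + 20) / 2000 = 190/2000 = 0.0950 → 9.5 cM.

9.5 cM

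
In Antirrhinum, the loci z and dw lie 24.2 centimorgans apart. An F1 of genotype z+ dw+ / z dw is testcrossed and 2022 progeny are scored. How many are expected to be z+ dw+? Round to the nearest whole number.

A map distance of 24.2 centimorgans corresponds to a recombination frequency of 0.242.
The F1 is z+ dw+ / z dw, so z+ dw+ is a parental gamete class with expected frequency (1 − r)/2 = 0.758/2 = 0.3790.
Expected number = 0.3790 × 2022 = 766.34 ≈ 766.

766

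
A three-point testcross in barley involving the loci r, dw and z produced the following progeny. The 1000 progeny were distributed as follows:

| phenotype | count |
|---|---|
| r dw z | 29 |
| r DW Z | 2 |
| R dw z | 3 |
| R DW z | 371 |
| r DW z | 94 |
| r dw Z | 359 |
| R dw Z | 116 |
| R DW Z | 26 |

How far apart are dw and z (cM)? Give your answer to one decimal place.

The two most frequent reciprocal classes, r dw Z and R DW z, are the parental types, so the F1 was r dw Z / R DW z.
The two rarest classes, r DW Z and R dw z, are the double crossovers. Comparing them with the parentals, only the dw allele has switched, so dw is the middle locus and the order is z – dw – r.
Crossovers in the z–dw interval produce the single-crossover classes r dw z and R DW Z (29 + 26 = 55) plus the double crossovers (5).
RF(z–dw) = (55 + 5) / 1000 = 60/1000 = 0.0600 → 6.0 cM.

6.0 cM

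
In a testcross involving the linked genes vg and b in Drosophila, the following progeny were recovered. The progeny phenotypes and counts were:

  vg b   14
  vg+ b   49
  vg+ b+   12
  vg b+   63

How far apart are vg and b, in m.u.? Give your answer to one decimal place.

The two most frequent classes, vg+ b (49) and vg b+ (63), are the parental types, so the F1 was vg+ b / vg b+.
The recombinant classes are vg+ b+ and vg b: 12 + 14 = 26.
Recombination frequency = 26/138 = 0.1884 ≈ 18.8%, i.e. 18.8 m.u.

18.8 m.u.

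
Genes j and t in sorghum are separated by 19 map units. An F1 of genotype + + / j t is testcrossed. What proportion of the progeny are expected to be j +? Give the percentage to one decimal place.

A map distance of 19 map units corresponds to a recombination frequency of 0.190.
The F1 is + + / j t, so j + is a recombinant gamete class with expected frequency r/2 = 0.190/2 = 0.0950.
That is 0.0950 = 9.5% of the progeny.

9.5%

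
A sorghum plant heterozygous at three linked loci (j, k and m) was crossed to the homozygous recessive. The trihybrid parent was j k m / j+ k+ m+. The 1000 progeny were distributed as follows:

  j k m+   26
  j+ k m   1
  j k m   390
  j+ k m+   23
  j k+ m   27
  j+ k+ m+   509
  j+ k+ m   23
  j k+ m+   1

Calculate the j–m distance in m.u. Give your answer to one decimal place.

The two rarest classes, j+ k m and j k+ m+, are the double crossovers. Comparing them with the parentals, only the j allele has switched, so j is the middle locus and the order is m – j – k.
Crossovers in the m–j interval produce the single-crossover classes j k m+ and j+ k+ m (26 + 23 = 49) plus the double crossovers (2).
RF(m–j) = (49 + 2) / 1000 = 51/1000 = 0.0510 → 5.1 m.u.

5.1 m.u.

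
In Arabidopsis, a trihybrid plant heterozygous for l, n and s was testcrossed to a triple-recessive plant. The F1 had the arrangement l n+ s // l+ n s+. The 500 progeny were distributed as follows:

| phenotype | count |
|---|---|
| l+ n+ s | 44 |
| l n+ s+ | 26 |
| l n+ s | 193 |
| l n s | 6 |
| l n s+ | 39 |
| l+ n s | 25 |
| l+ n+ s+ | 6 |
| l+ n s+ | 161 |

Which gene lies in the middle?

n

The two rarest classes, l n s and l+ n+ s+, are the double crossovers. Comparing them with the parentals, only the n allele has switched, so n is the middle locus and the order is s – n – l.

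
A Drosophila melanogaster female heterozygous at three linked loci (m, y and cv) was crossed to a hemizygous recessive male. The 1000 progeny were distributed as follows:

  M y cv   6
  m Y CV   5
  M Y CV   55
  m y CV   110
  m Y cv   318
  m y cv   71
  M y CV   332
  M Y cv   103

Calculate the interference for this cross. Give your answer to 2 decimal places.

0.64

The two most frequent reciprocal classes, M y CV and m Y cv, are the parental types, so the F1 was M y CV / m Y cv.
The two rarest classes, M y cv and m Y CV, are the double crossovers. Comparing them with the parentals, only the cv allele has switched, so cv is the middle locus and the order is y – cv – m.
y–cv: (126 + 11)/1000 = 0.1370; cv–m: (213 + 11)/1000 = 0.2240.
Expected DCO frequency = 0.1370 × 0.2240 ≈ 0.03069; observed = 11/1000 ≈ 0.01100.
Coefficient of coincidence = 0.01100/0.03069 ≈ 0.36; interference = 1 − 0.36 = 0.64.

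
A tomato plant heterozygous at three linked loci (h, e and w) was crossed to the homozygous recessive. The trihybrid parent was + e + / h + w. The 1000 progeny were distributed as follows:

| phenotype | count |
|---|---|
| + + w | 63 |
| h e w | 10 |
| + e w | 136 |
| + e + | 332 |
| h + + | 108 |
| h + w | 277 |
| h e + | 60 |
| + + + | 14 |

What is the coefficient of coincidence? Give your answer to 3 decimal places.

0.609

The two rarest classes, + + + and h e w, are the double crossovers. Comparing them with the parentals, only the e allele has switched, so e is the middle locus and the order is w – e – h.
w–e: (244 + 24)/1000 = 0.2680; e–h: (123 + 24)/1000 = 0.1470.
Expected DCO frequency = 0.2680 × 0.1470 ≈ 0.03940; observed = 24/1000 ≈ 0.02400.
Coefficient of coincidence = 0.02400/0.03940 ≈ 0.609.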